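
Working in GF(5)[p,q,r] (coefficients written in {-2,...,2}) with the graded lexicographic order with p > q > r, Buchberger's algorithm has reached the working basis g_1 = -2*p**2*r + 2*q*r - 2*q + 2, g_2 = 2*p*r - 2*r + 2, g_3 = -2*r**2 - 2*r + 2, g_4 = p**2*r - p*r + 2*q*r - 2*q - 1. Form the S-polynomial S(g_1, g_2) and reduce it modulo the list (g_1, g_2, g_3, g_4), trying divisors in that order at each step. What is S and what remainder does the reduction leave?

S(g_1, g_2) = p*r - q*r - p + q - 1; remainder on division = -q*r - p + q + r - 2.

lcm(LM(g_1), LM(g_2)) = p**2*r.
S = (lcm/LT(g_1))·g_1 − (lcm/LT(g_2))·g_2 = p*r - q*r - p + q - 1.
Reduce S modulo (g_1, g_2, g_3, g_4) in that order:
  leading term p*r: subtract (-2)·g_2 from p*r - q*r - p + q - 1 → -q*r - p + q + r - 2
  leading term q*r: no divisor's leading term divides it; move -q*r to the remainder.
  leading term p: no divisor's leading term divides it; move -p to the remainder.
  leading term q: no divisor's leading term divides it; move q to the remainder.
  leading term r: no divisor's leading term divides it; move r to the remainder.
  leading term 1: no divisor's leading term divides it; move -2 to the remainder.
The remainder -q*r - p + q + r - 2 is nonzero, so it would be added as the next basis element.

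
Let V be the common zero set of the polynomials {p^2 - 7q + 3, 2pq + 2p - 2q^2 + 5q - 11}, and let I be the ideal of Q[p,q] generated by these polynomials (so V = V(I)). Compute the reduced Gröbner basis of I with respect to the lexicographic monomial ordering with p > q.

f_1 = p^2 - 7q + 3, LT = p^2.
f_2 = 2pq + 2p - 2q^2 + 5q - 11, LT = pq.

S(f_1,f_2): lcm = p^2q. S = -p^2 + pq^2 - 5/2pq + 11/2p - 7q^2 + 3q.
  leading term p^2: subtract (-1)·f_1 from -p^2 + pq^2 - 5/2pq + 11/2p - 7q^2 + 3q → pq^2 - 5/2pq + 11/2p - 7q^2 - 4q + 3
  leading term pq^2: subtract (1/2q)·f_2 from pq^2 - 5/2pq + 11/2p - 7q^2 - 4q + 3 → -7/2pq + 11/2p + q^3 - 19/2q^2 + 3/2q + 3
  leading term pq: subtract (-7/4)·f_2 from -7/2pq + 11/2p + q^3 - 19/2q^2 + 3/2q + 3 → 9p + q^3 - 13q^2 + 41/4q - 65/4
  leading term p: no divisor's leading term divides it; move 9p to the remainder.
  leading term q^3: no divisor's leading term divides it; move q^3 to the remainder.
  leading term q^2: no divisor's leading term divides it; move -13q^2 to the remainder.
  leading term q: no divisor's leading term divides it; move 41/4q to the remainder.
  leading term 1: no divisor's leading term divides it; move -65/4 to the remainder.
  remainder 9p + q^3 - 13q^2 + 41/4q - 65/4 ≠ 0; add g_3 = 9p + q^3 - 13q^2 + 41/4q - 65/4 to the basis.

S(f_1,g_3): lcm = p^2. S = -1/9pq^3 + 13/9pq^2 - 41/36pq + 65/36p - 7q + 3.
  leading term pq^3: subtract (-1/18q^2)·f_2 from -1/9pq^3 + 13/9pq^2 - 41/36pq + 65/36p - 7q + 3 → 14/9pq^2 - 41/36pq + 65/36p - 1/9q^4 + 5/18q^3 - 11/18q^2 - 7q + 3
  leading term pq^2: subtract (7/9q)·f_2 from 14/9pq^2 - 41/36pq + 65/36p - 1/9q^4 + 5/18q^3 - 11/18q^2 - 7q + 3 → -97/36pq + 65/36p - 1/9q^4 + 11/6q^3 - 9/2q^2 + 14/9q + 3
  leading term pq: subtract (-97/72)·f_2 from -97/36pq + 65/36p - 1/9q^4 + 11/6q^3 - 9/2q^2 + 14/9q + 3 → 9/2p - 1/9q^4 + 11/6q^3 - 259/36q^2 + 199/24q - 851/72
  leading term p: subtract (1/2)·g_3 from 9/2p - 1/9q^4 + 11/6q^3 - 259/36q^2 + 199/24q - 851/72 → -1/9q^4 + 4/3q^3 - 25/36q^2 + 19/6q - 133/36
  leading term q^4: no divisor's leading term divides it; move -1/9q^4 to the remainder.
  leading term q^3: no divisor's leading term divides it; move 4/3q^3 to the remainder.
  leading term q^2: no divisor's leading term divides it; move -25/36q^2 to the remainder.
  leading term q: no divisor's leading term divides it; move 19/6q to the remainder.
  leading term 1: no divisor's leading term divides it; move -133/36 to the remainder.
  remainder -1/9q^4 + 4/3q^3 - 25/36q^2 + 19/6q - 133/36 ≠ 0; add g_4 = -1/9q^4 + 4/3q^3 - 25/36q^2 + 19/6q - 133/36 to the basis.

The other S-polynomials (S(f_2,g_3), S(f_1,g_4), S(f_2,g_4), S(g_3,g_4)) all reduce to 0 modulo the current basis, so we have a Gröbner basis.
Inter-reduce: drop elements whose leading term is divisible by another's, tail-reduce, and make monic.

G = {p + 1/9q^3 - 13/9q^2 + 41/36q - 65/36, q^4 - 12q^3 + 25/4q^2 - 57/2q + 133/4}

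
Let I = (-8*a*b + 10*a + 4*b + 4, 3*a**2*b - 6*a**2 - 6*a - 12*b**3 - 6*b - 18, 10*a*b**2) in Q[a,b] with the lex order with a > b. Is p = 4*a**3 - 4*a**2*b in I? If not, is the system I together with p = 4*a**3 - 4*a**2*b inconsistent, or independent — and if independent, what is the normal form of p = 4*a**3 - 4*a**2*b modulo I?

4*a**3 - 4*a**2*b lies in I (it reduces to 0).

First compute the reduced Gröbner basis of I by Buchberger's algorithm.
f_1 = -8*a*b + 10*a + 4*b + 4, LT = a*b.
f_2 = 3*a**2*b - 6*a**2 - 6*a - 12*b**3 - 6*b - 18, LT = a**2*b.
f_3 = 10*a*b**2, LT = a*b**2.

S(f_1,f_2): lcm = a**2*b. S = 3/4*a**2 - 1/2*a*b + 3/2*a + 4*b**3 + 2*b + 6.
  reduce S modulo (f_1, f_2, f_3):
  remainder 3/4*a**2 + 7/8*a + 4*b**3 + 7/4*b + 23/4 ≠ 0; add h_4 = 3/4*a**2 + 7/8*a + 4*b**3 + 7/4*b + 23/4 to the basis.

S(f_1,f_3): lcm = a*b**2. S = -5/4*a*b - 1/2*b**2 - 1/2*b.
  reduce S modulo (f_1, f_2, f_3, h_4):
  remainder -25/16*a - 1/2*b**2 - 9/8*b - 5/8 ≠ 0; add h_5 = -25/16*a - 1/2*b**2 - 9/8*b - 5/8 to the basis.

S(f_2,f_3): lcm = a**2*b**2. S = -2*a**2*b - 2*a*b - 4*b**4 - 2*b**2 - 6*b.
  reduce S modulo (f_1, f_2, f_3, h_4, h_5):
  remainder -4*b**4 + 40/3*b**3 - 106/75*b**2 - 26/75*b + 92/5 ≠ 0; add h_6 = -4*b**4 + 40/3*b**3 - 106/75*b**2 - 26/75*b + 92/5 to the basis.

S(f_1,h_4): lcm = a**2*b. S = -5/4*a**2 - 5/3*a*b - 1/2*a - 16/3*b**4 - 7/3*b**2 - 23/3*b.
  reduce S modulo (f_1, f_2, f_3, h_4, h_5, h_6):
  remainder -100/9*b**3 - 4/45*b**2 - 194/45*b - 46/3 ≠ 0; add h_7 = -100/9*b**3 - 4/45*b**2 - 194/45*b - 46/3 to the basis.

S(f_3,h_4): lcm = a**2*b**2. S = -7/6*a*b**2 - 16/3*b**5 - 7/3*b**3 - 23/3*b**2.
  reduce S modulo (f_1, f_2, f_3, h_4, h_5, h_6, h_7):
  remainder -12524/28125*b**2 + 9797/56250*b + 2323/3750 ≠ 0; add h_8 = -12524/28125*b**2 + 9797/56250*b + 2323/3750 to the basis.

S(f_3,h_5): lcm = a*b**2. S = -8/25*b**4 - 18/25*b**3 - 2/5*b**2.
  reduce S modulo (f_1, f_2, f_3, h_4, h_5, h_6, h_7, h_8):
  remainder 4761/7750*b + 4761/7750 ≠ 0; add h_9 = 4761/7750*b + 4761/7750 to the basis.

The other S-polynomials (S(f_2,h_4), S(f_1,h_5), S(f_2,h_5), S(h_4,h_5), S(f_1,h_6), S(f_2,h_6), S(f_3,h_6), S(h_4,h_6), S(h_5,h_6), S(f_1,h_7), S(f_2,h_7), S(f_3,h_7), S(h_4,h_7), S(h_5,h_7), S(h_6,h_7), S(f_1,h_8), S(f_2,h_8), S(f_3,h_8), S(h_4,h_8), S(h_5,h_8), S(h_6,h_8), S(h_7,h_8), S(f_1,h_9), S(f_2,h_9), S(f_3,h_9), S(h_4,h_9), S(h_5,h_9), S(h_6,h_9), S(h_7,h_9), S(h_8,h_9)) all reduce to 0 modulo the current basis, so we have a Gröbner basis.
Inter-reduce: drop elements whose leading term is divisible by another's, tail-reduce, and make monic.
Reduced Gröbner basis: {a, b + 1}.
Label its elements g_1 = a, g_2 = b + 1.

Reduce p = 4*a**3 - 4*a**2*b modulo G:
  leading term a**3: subtract (4*a**2)·g_1 from 4*a**3 - 4*a**2*b → -4*a**2*b
  leading term a**2*b: subtract (-4*a*b)·g_1 from -4*a**2*b → 0
  normal form = 0.
Since the normal form is 0, p ∈ I.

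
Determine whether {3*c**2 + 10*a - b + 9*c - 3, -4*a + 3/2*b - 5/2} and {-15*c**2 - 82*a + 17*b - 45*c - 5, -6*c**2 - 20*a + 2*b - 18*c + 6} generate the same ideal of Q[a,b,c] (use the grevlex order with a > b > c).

Yes, the ideals are equal.

Since reduced Gröbner bases are canonical representatives of ideals under a given ordering, it suffices to compute and compare them.
Buchberger on the first generating set:
f_1 = 3*c**2 + 10*a - b + 9*c - 3, LT = c**2.
f_2 = -4*a + 3/2*b - 5/2, LT = a.

The S-polynomials (S(f_1,f_2)) all reduce to 0 modulo the current basis, so we have a Gröbner basis.
Inter-reduce: drop elements whose leading term is divisible by another's, tail-reduce, and make monic.
Reduced Gröbner basis: {c**2 + 11/12*b + 3*c - 37/12, a - 3/8*b + 5/8}.

Buchberger on the second generating set:
h_1 = -15*c**2 - 82*a + 17*b - 45*c - 5, LT = c**2.
h_2 = -6*c**2 - 20*a + 2*b - 18*c + 6, LT = c**2.

S(h_1,h_2): lcm = c**2. S = 32/15*a - 4/5*b + 4/3.
  leading term a: no divisor's leading term divides it; move 32/15*a to the remainder.
  leading term b: no divisor's leading term divides it; move -4/5*b to the remainder.
  leading term 1: no divisor's leading term divides it; move 4/3 to the remainder.
  remainder 32/15*a - 4/5*b + 4/3 ≠ 0; add k_3 = 32/15*a - 4/5*b + 4/3 to the basis.

The other S-polynomials (S(h_1,k_3), S(h_2,k_3)) all reduce to 0 modulo the current basis, so we have a Gröbner basis.
Inter-reduce: drop elements whose leading term is divisible by another's, tail-reduce, and make monic.
Reduced Gröbner basis: {c**2 + 11/12*b + 3*c - 37/12, a - 3/8*b + 5/8}.

Same reduced basis, so the two generating sets span the same ideal.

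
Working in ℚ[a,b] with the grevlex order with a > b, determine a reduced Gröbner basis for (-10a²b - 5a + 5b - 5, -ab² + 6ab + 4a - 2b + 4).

G = {ab² - 6ab - 4a + 2b - 4, b³ + 16ab - 7b² + 16a - 4b + 16, a² - ⅜ab - ⅛b² + ¼a + ⅞b - ¾}

f_1 = -10a²b - 5a + 5b - 5, LT = a²b.
f_2 = -ab² + 6ab + 4a - 2b + 4, LT = ab².

S(f_1,f_2): lcm = a²b². S = 6a²b + 4a² - 3/2ab - ½b² + 4a + ½b.
  leading term a²b: subtract (-⅗)·f_1 from 6a²b + 4a² - 3/2ab - ½b² + 4a + ½b → 4a² - 3/2ab - ½b² + a + 7/2b - 3
  leading term a²: no divisor's leading term divides it; move 4a² to the remainder.
  leading term ab: no divisor's leading term divides it; move -3/2ab to the remainder.
  leading term b²: no divisor's leading term divides it; move -½b² to the remainder.
  leading term a: no divisor's leading term divides it; move a to the remainder.
  leading term b: no divisor's leading term divides it; move 7/2b to the remainder.
  leading term 1: no divisor's leading term divides it; move -3 to the remainder.
  remainder 4a² - 3/2ab - ½b² + a + 7/2b - 3 ≠ 0; add g_3 = 4a² - 3/2ab - ½b² + a + 7/2b - 3 to the basis.

S(f_1,g_3): lcm = a²b. S = ⅜ab² + ⅛b³ - ¼ab - ⅞b² + ½a + ¼b + ½.
  leading term ab²: subtract (-⅜)·f_2 from ⅜ab² + ⅛b³ - ¼ab - ⅞b² + ½a + ¼b + ½ → ⅛b³ + 2ab - ⅞b² + 2a - ½b + 2
  leading term b³: no divisor's leading term divides it; move ⅛b³ to the remainder.
  leading term ab: no divisor's leading term divides it; move 2ab to the remainder.
  leading term b²: no divisor's leading term divides it; move -⅞b² to the remainder.
  leading term a: no divisor's leading term divides it; move 2a to the remainder.
  leading term b: no divisor's leading term divides it; move -½b to the remainder.
  leading term 1: no divisor's leading term divides it; move 2 to the remainder.
  remainder ⅛b³ + 2ab - ⅞b² + 2a - ½b + 2 ≠ 0; add g_4 = ⅛b³ + 2ab - ⅞b² + 2a - ½b + 2 to the basis.

The other S-polynomials (S(f_2,g_3), S(f_1,g_4), S(f_2,g_4), S(g_3,g_4)) all reduce to 0 modulo the current basis, so we have a Gröbner basis.
Inter-reduce: drop elements whose leading term is divisible by another's, tail-reduce, and make monic.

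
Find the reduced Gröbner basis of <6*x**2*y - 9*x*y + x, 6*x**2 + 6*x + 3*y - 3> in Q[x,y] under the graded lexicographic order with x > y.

G = {y**3 + 167/30*y**2 + 14/45*x - 37/5*y + 5/6, x**2 + x + 1/2*y - 1/2, x*y + 1/5*y**2 - 1/15*x - 1/5*y}

The reduced Gröbner basis is the canonical form of the ideal for this ordering.

f_1 = 6*x**2*y - 9*x*y + x, LT = x**2*y.
f_2 = 6*x**2 + 6*x + 3*y - 3, LT = x**2.

S(f_1,f_2): lcm = x**2*y. S = -5/2*x*y - 1/2*y**2 + 1/6*x + 1/2*y.
  leading term x*y: no divisor's leading term divides it; move -5/2*x*y to the remainder.
  leading term y**2: no divisor's leading term divides it; move -1/2*y**2 to the remainder.
  leading term x: no divisor's leading term divides it; move 1/6*x to the remainder.
  leading term y: no divisor's leading term divides it; move 1/2*y to the remainder.
  remainder -5/2*x*y - 1/2*y**2 + 1/6*x + 1/2*y ≠ 0; add g_3 = -5/2*x*y - 1/2*y**2 + 1/6*x + 1/2*y to the basis.

S(f_1,g_3): lcm = x**2*y. S = -1/5*x*y**2 + 1/15*x**2 - 13/10*x*y + 1/6*x.
  leading term x*y**2: subtract (2/25*y)·g_3 from -1/5*x*y**2 + 1/15*x**2 - 13/10*x*y + 1/6*x → 1/25*y**3 + 1/15*x**2 - 197/150*x*y - 1/25*y**2 + 1/6*x
  leading term y**3: no divisor's leading term divides it; move 1/25*y**3 to the remainder.
  leading term x**2: subtract (1/90)·f_2 from 1/15*x**2 - 197/150*x*y - 1/25*y**2 + 1/6*x → -197/150*x*y - 1/25*y**2 + 1/10*x - 1/30*y + 1/30
  leading term x*y: subtract (197/375)·g_3 from -197/150*x*y - 1/25*y**2 + 1/10*x - 1/30*y + 1/30 → 167/750*y**2 + 14/1125*x - 37/125*y + 1/30
  leading term y**2: no divisor's leading term divides it; move 167/750*y**2 to the remainder.
  leading term x: no divisor's leading term divides it; move 14/1125*x to the remainder.
  leading term y: no divisor's leading term divides it; move -37/125*y to the remainder.
  leading term 1: no divisor's leading term divides it; move 1/30 to the remainder.
  remainder 1/25*y**3 + 167/750*y**2 + 14/1125*x - 37/125*y + 1/30 ≠ 0; add g_4 = 1/25*y**3 + 167/750*y**2 + 14/1125*x - 37/125*y + 1/30 to the basis.

The other S-polynomials (S(f_2,g_3), S(f_1,g_4), S(f_2,g_4), S(g_3,g_4)) all reduce to 0 modulo the current basis, so we have a Gröbner basis.
Inter-reduce: drop elements whose leading term is divisible by another's, tail-reduce, and make monic.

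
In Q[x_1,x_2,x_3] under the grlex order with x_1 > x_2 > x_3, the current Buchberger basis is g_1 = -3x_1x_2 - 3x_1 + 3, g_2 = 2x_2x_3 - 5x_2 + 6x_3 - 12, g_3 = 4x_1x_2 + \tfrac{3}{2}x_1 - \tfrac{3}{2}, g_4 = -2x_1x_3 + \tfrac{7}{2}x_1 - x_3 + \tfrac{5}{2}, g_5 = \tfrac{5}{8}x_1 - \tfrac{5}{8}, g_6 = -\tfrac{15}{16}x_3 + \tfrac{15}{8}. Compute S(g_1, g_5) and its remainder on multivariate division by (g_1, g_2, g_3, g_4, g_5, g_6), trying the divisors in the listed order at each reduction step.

lcm(LM(g_1), LM(g_5)) = x_1x_2.
S = (lcm/LT(g_1))·g_1 − (lcm/LT(g_5))·g_5 = x_1 + x_2 - 1.
Reduce S modulo (g_1, g_2, g_3, g_4, g_5, g_6) in that order:
  leading term x_1: subtract (\tfrac{8}{5})·g_5 from x_1 + x_2 - 1 → x_2
  leading term x_2: no divisor's leading term divides it; move x_2 to the remainder.
The remainder x_2 is nonzero, so it would be added as the next basis element.

S(g_1, g_5) = x_1 + x_2 - 1; remainder on division = x_2.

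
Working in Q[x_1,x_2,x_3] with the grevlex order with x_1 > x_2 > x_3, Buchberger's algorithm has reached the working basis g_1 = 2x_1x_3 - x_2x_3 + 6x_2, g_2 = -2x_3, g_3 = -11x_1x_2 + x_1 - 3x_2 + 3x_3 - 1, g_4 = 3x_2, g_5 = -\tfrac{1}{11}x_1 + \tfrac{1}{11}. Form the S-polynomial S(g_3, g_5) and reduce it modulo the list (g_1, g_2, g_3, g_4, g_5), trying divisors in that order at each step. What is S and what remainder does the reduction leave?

S(g_3, g_5) = -\tfrac{1}{11}x_1 + \tfrac{14}{11}x_2 - \tfrac{3}{11}x_3 + \tfrac{1}{11}; remainder on division = 0.

lcm(LM(g_3), LM(g_5)) = x_1x_2.
S = (lcm/LT(g_3))·g_3 − (lcm/LT(g_5))·g_5 = -\tfrac{1}{11}x_1 + \tfrac{14}{11}x_2 - \tfrac{3}{11}x_3 + \tfrac{1}{11}.
Reduce S modulo (g_1, g_2, g_3, g_4, g_5) in that order:
  leading term x_1: subtract (1)·g_5 from -\tfrac{1}{11}x_1 + \tfrac{14}{11}x_2 - \tfrac{3}{11}x_3 + \tfrac{1}{11} → \tfrac{14}{11}x_2 - \tfrac{3}{11}x_3
  leading term x_2: subtract (\tfrac{14}{33})·g_4 from \tfrac{14}{11}x_2 - \tfrac{3}{11}x_3 → -\tfrac{3}{11}x_3
  leading term x_3: subtract (\tfrac{3}{22})·g_2 from -\tfrac{3}{11}x_3 → 0
The remainder is 0, so this S-polynomial contributes no new basis element.
An S-polynomial is built so that the two leading terms cancel; whether anything survives reduction is exactly the Gröbner-basis criterion.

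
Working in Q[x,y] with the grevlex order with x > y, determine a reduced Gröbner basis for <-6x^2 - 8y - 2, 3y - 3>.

G = {x^2 + 5/3, y - 1}

f_1 = -6x^2 - 8y - 2, LT = x^2.
f_2 = 3y - 3, LT = y.

The S-polynomials (S(f_1,f_2)) all reduce to 0 modulo the current basis, so we have a Gröbner basis.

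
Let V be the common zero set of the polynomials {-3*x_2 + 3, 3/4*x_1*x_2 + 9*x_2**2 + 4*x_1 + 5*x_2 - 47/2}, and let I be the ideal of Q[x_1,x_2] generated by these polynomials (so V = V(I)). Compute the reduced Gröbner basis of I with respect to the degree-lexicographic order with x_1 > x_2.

G = {x_1 - 2, x_2 - 1}

f_1 = -3*x_2 + 3, LT = x_2.
f_2 = 3/4*x_1*x_2 + 9*x_2**2 + 4*x_1 + 5*x_2 - 47/2, LT = x_1*x_2.

S(f_1,f_2): lcm = x_1*x_2. S = -12*x_2**2 - 19/3*x_1 - 20/3*x_2 + 94/3.
  leading term x_2**2: subtract (4*x_2)·f_1 from -12*x_2**2 - 19/3*x_1 - 20/3*x_2 + 94/3 → -19/3*x_1 - 56/3*x_2 + 94/3
  leading term x_1: no divisor's leading term divides it; move -19/3*x_1 to the remainder.
  leading term x_2: subtract (56/9)·f_1 from -56/3*x_2 + 94/3 → 38/3
  leading term 1: no divisor's leading term divides it; move 38/3 to the remainder.
  remainder -19/3*x_1 + 38/3 ≠ 0; add g_3 = -19/3*x_1 + 38/3 to the basis.

The other S-polynomials (S(f_1,g_3), S(f_2,g_3)) all reduce to 0 modulo the current basis, so we have a Gröbner basis.
Inter-reduce: drop elements whose leading term is divisible by another's, tail-reduce, and make monic.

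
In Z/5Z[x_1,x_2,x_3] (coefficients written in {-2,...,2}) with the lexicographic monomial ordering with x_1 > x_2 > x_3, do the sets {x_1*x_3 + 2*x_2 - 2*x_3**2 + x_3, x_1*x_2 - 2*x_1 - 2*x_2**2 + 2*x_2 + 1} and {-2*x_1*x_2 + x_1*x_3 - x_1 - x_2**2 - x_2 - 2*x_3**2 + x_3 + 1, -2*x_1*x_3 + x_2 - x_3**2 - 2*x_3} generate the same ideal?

No, the ideals differ.

Since reduced Gröbner bases are canonical representatives of ideals under a given ordering, it suffices to compute and compare them.
Buchberger on the first generating set:
f_1 = x_1*x_3 + 2*x_2 - 2*x_3**2 + x_3, LT = x_1*x_3.
f_2 = x_1*x_2 - 2*x_1 - 2*x_2**2 + 2*x_2 + 1, LT = x_1*x_2.

S(f_1,f_2): lcm = x_1*x_2*x_3. S = 2*x_1*x_3 + 2*x_2**2*x_3 + 2*x_2**2 - 2*x_2*x_3**2 - x_2*x_3 - x_3.
  reduce S modulo (f_1, f_2):
  remainder 2*x_2**2*x_3 + 2*x_2**2 - 2*x_2*x_3**2 - x_2*x_3 + x_2 - x_3**2 + 2*x_3 ≠ 0; add g_3 = 2*x_2**2*x_3 + 2*x_2**2 - 2*x_2*x_3**2 - x_2*x_3 + x_2 - x_3**2 + 2*x_3 to the basis.

The other S-polynomials (S(f_1,g_3), S(f_2,g_3)) all reduce to 0 modulo the current basis, so we have a Gröbner basis.
Inter-reduce: drop elements whose leading term is divisible by another's, tail-reduce, and make monic.
Reduced Gröbner basis: {x_1*x_2 - 2*x_1 - 2*x_2**2 + 2*x_2 + 1, x_1*x_3 + 2*x_2 - 2*x_3**2 + x_3, x_2**2*x_3 + x_2**2 - x_2*x_3**2 + 2*x_2*x_3 - 2*x_2 + 2*x_3**2 + x_3}.

Buchberger on the second generating set:
h_1 = -2*x_1*x_2 + x_1*x_3 - x_1 - x_2**2 - x_2 - 2*x_3**2 + x_3 + 1, LT = x_1*x_2.
h_2 = -2*x_1*x_3 + x_2 - x_3**2 - 2*x_3, LT = x_1*x_3.

S(h_1,h_2): lcm = x_1*x_2*x_3. S = 2*x_1*x_3**2 - 2*x_1*x_3 - 2*x_2**2*x_3 - 2*x_2**2 + 2*x_2*x_3**2 + 2*x_2*x_3 + x_3**3 + 2*x_3**2 + 2*x_3.
  reduce S modulo (h_1, h_2):
  remainder -2*x_2**2*x_3 - 2*x_2**2 + 2*x_2*x_3**2 - 2*x_2*x_3 - x_2 + x_3**2 - x_3 ≠ 0; add k_3 = -2*x_2**2*x_3 - 2*x_2**2 + 2*x_2*x_3**2 - 2*x_2*x_3 - x_2 + x_3**2 - x_3 to the basis.

The other S-polynomials (S(h_1,k_3), S(h_2,k_3)) all reduce to 0 modulo the current basis, so we have a Gröbner basis.
Inter-reduce: drop elements whose leading term is divisible by another's, tail-reduce, and make monic.
Reduced Gröbner basis: {x_1*x_2 - 2*x_1 - 2*x_2**2 - x_2 + 2, x_1*x_3 + 2*x_2 - 2*x_3**2 + x_3, x_2**2*x_3 + x_2**2 - x_2*x_3**2 + x_2*x_3 - 2*x_2 + 2*x_3**2 - 2*x_3}.

These differ, so the ideals are not equal.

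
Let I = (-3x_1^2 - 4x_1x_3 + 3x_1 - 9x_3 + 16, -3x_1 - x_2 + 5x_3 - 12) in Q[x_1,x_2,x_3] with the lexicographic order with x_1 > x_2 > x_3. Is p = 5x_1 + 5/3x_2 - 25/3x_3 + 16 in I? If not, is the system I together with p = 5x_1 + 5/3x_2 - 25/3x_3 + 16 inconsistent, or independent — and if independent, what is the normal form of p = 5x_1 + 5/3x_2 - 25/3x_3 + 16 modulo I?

Adjoining 5x_1 + 5/3x_2 - 25/3x_3 + 16 makes the ideal the whole ring: the system is inconsistent.

First compute the reduced Gröbner basis of I by Buchberger's algorithm.
f_1 = -3x_1^2 - 4x_1x_3 + 3x_1 - 9x_3 + 16, LT = x_1^2.
f_2 = -3x_1 - x_2 + 5x_3 - 12, LT = x_1.

S(f_1,f_2): lcm = x_1^2. S = -1/3x_1x_2 + 3x_1x_3 - 5x_1 + 3x_3 - 16/3.
  reduce S modulo (f_1, f_2):
  remainder 1/9x_2^2 - 14/9x_2x_3 + 3x_2 + 5x_3^2 - 52/3x_3 + 44/3 ≠ 0; add h_3 = 1/9x_2^2 - 14/9x_2x_3 + 3x_2 + 5x_3^2 - 52/3x_3 + 44/3 to the basis.

The other S-polynomials (S(f_1,h_3), S(f_2,h_3)) all reduce to 0 modulo the current basis, so we have a Gröbner basis.
Inter-reduce: drop elements whose leading term is divisible by another's, tail-reduce, and make monic.
Reduced Gröbner basis: {x_1 + 1/3x_2 - 5/3x_3 + 4, x_2^2 - 14x_2x_3 + 27x_2 + 45x_3^2 - 156x_3 + 132}.
Label its elements g_1 = x_1 + 1/3x_2 - 5/3x_3 + 4, g_2 = x_2^2 - 14x_2x_3 + 27x_2 + 45x_3^2 - 156x_3 + 132.

Reduce p = 5x_1 + 5/3x_2 - 25/3x_3 + 16 modulo G:
  leading term x_1: subtract (5)·g_1 from 5x_1 + 5/3x_2 - 25/3x_3 + 16 → -4
  leading term 1: no divisor's leading term divides it; move -4 to the remainder.
  normal form = -4.
The normal form is nonzero, so p ∉ I. Since p minus its normal form lies in I, I + (p) = I + (r) where r = -4; decide whether this ideal is the whole ring.
Here r = -4 is a nonzero constant, hence a unit: 1 ∈ I + (p), the Gröbner basis of I + (p) is {1}, and the enlarged system has no common solution — adjoining p is inconsistent.

Ideal membership is decidable via reduction modulo a Gröbner basis.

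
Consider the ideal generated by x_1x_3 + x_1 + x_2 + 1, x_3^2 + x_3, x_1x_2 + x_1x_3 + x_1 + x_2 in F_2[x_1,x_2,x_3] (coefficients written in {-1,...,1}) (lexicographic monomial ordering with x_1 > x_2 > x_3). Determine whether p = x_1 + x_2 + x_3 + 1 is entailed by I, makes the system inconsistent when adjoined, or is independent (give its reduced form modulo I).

x_1 + x_2 + x_3 + 1 lies in I (it reduces to 0).

First compute the reduced Gröbner basis of I by Buchberger's algorithm.
f_1 = x_1x_3 + x_1 + x_2 + 1, LT = x_1x_3.
f_2 = x_3^2 + x_3, LT = x_3^2.
f_3 = x_1x_2 + x_1x_3 + x_1 + x_2, LT = x_1x_2.

S(f_1,f_2): lcm = x_1x_3^2. S = x_2x_3 + x_3.
  leading term x_2x_3: no divisor's leading term divides it; move x_2x_3 to the remainder.
  leading term x_3: no divisor's leading term divides it; move x_3 to the remainder.
  remainder x_2x_3 + x_3 ≠ 0; add h_4 = x_2x_3 + x_3 to the basis.

S(f_1,f_3): lcm = x_1x_2x_3. S = x_1x_2 + x_1x_3^2 + x_1x_3 + x_2^2 + x_2x_3 + x_2.
  leading term x_1x_2: subtract (1)·f_3 from x_1x_2 + x_1x_3^2 + x_1x_3 + x_2^2 + x_2x_3 + x_2 → x_1x_3^2 + x_1 + x_2^2 + x_2x_3
  leading term x_1x_3^2: subtract (x_3)·f_1 from x_1x_3^2 + x_1 + x_2^2 + x_2x_3 → x_1x_3 + x_1 + x_2^2 + x_3
  leading term x_1x_3: subtract (1)·f_1 from x_1x_3 + x_1 + x_2^2 + x_3 → x_2^2 + x_2 + x_3 + 1
  leading term x_2^2: no divisor's leading term divides it; move x_2^2 to the remainder.
  leading term x_2: no divisor's leading term divides it; move x_2 to the remainder.
  leading term x_3: no divisor's leading term divides it; move x_3 to the remainder.
  leading term 1: no divisor's leading term divides it; move 1 to the remainder.
  remainder x_2^2 + x_2 + x_3 + 1 ≠ 0; add h_5 = x_2^2 + x_2 + x_3 + 1 to the basis.

S(f_1,h_4): lcm = x_1x_2x_3. S = x_1x_2 + x_1x_3 + x_2^2 + x_2.
  leading term x_1x_2: subtract (1)·f_3 from x_1x_2 + x_1x_3 + x_2^2 + x_2 → x_1 + x_2^2
  leading term x_1: no divisor's leading term divides it; move x_1 to the remainder.
  leading term x_2^2: subtract (1)·h_5 from x_2^2 → x_2 + x_3 + 1
  leading term x_2: no divisor's leading term divides it; move x_2 to the remainder.
  leading term x_3: no divisor's leading term divides it; move x_3 to the remainder.
  leading term 1: no divisor's leading term divides it; move 1 to the remainder.
  remainder x_1 + x_2 + x_3 + 1 ≠ 0; add h_6 = x_1 + x_2 + x_3 + 1 to the basis.

The other S-polynomials (S(f_2,f_3), S(f_2,h_4), S(f_3,h_4), S(f_1,h_5), S(f_2,h_5), S(f_3,h_5), S(h_4,h_5), S(f_1,h_6), S(f_2,h_6), S(f_3,h_6), S(h_4,h_6), S(h_5,h_6)) all reduce to 0 modulo the current basis, so we have a Gröbner basis.
Inter-reduce: drop elements whose leading term is divisible by another's, tail-reduce, and make monic.
Reduced Gröbner basis: {x_1 + x_2 + x_3 + 1, x_2^2 + x_2 + x_3 + 1, x_2x_3 + x_3, x_3^2 + x_3}.
Label its elements g_1 = x_1 + x_2 + x_3 + 1, g_2 = x_2^2 + x_2 + x_3 + 1, g_3 = x_2x_3 + x_3, g_4 = x_3^2 + x_3.

Reduce p = x_1 + x_2 + x_3 + 1 modulo G:
  leading term x_1: subtract (1)·g_1 from x_1 + x_2 + x_3 + 1 → 0
  normal form = 0.
Since the normal form is 0, p ∈ I.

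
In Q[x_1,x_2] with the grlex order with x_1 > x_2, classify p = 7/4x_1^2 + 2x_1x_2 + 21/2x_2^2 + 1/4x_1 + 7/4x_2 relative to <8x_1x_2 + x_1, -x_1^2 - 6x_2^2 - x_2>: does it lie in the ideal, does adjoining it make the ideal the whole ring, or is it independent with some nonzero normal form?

7/4x_1^2 + 2x_1x_2 + 21/2x_2^2 + 1/4x_1 + 7/4x_2 lies in I (it reduces to 0).

First compute the reduced Gröbner basis of I by Buchberger's algorithm.
f_1 = 8x_1x_2 + x_1, LT = x_1x_2.
f_2 = -x_1^2 - 6x_2^2 - x_2, LT = x_1^2.

S(f_1,f_2): lcm = x_1^2x_2. S = -6x_2^3 + 1/8x_1^2 - x_2^2.
  reduce S modulo (f_1, f_2):
  remainder -6x_2^3 - 7/4x_2^2 - 1/8x_2 ≠ 0; add h_3 = -6x_2^3 - 7/4x_2^2 - 1/8x_2 to the basis.

The other S-polynomials (S(f_1,h_3), S(f_2,h_3)) all reduce to 0 modulo the current basis, so we have a Gröbner basis.
Inter-reduce: drop elements whose leading term is divisible by another's, tail-reduce, and make monic.
Reduced Gröbner basis: {x_2^3 + 7/24x_2^2 + 1/48x_2, x_1^2 + 6x_2^2 + x_2, x_1x_2 + 1/8x_1}.
Label its elements g_1 = x_2^3 + 7/24x_2^2 + 1/48x_2, g_2 = x_1^2 + 6x_2^2 + x_2, g_3 = x_1x_2 + 1/8x_1.

Reduce p = 7/4x_1^2 + 2x_1x_2 + 21/2x_2^2 + 1/4x_1 + 7/4x_2 modulo G:
  leading term x_1^2: subtract (7/4)·g_2 from 7/4x_1^2 + 2x_1x_2 + 21/2x_2^2 + 1/4x_1 + 7/4x_2 → 2x_1x_2 + 1/4x_1
  leading term x_1x_2: subtract (2)·g_3 from 2x_1x_2 + 1/4x_1 → 0
  normal form = 0.
Since the normal form is 0, p ∈ I.

Ideal membership is decidable via reduction modulo a Gröbner basis.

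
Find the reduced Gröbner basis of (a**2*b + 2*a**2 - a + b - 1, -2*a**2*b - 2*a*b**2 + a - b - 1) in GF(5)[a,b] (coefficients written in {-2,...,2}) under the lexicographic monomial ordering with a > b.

The reduced Gröbner basis is the canonical form of the ideal for this ordering.

f_1 = a**2*b + 2*a**2 - a + b - 1, LT = a**2*b.
f_2 = -2*a**2*b - 2*a*b**2 + a - b - 1, LT = a**2*b.

S(f_1,f_2): lcm = a**2*b. S = 2*a**2 - a*b**2 + 2*a - 2*b + 1.
  leading term a**2: no divisor's leading term divides it; move 2*a**2 to the remainder.
  leading term a*b**2: no divisor's leading term divides it; move -a*b**2 to the remainder.
  leading term a: no divisor's leading term divides it; move 2*a to the remainder.
  leading term b: no divisor's leading term divides it; move -2*b to the remainder.
  leading term 1: no divisor's leading term divides it; move 1 to the remainder.
  remainder 2*a**2 - a*b**2 + 2*a - 2*b + 1 ≠ 0; add g_3 = 2*a**2 - a*b**2 + 2*a - 2*b + 1 to the basis.

S(f_1,g_3): lcm = a**2*b. S = 2*a**2 - 2*a*b**3 - a*b - a + b**2 - 2*b - 1.
  leading term a**2: subtract (1)·g_3 from 2*a**2 - 2*a*b**3 - a*b - a + b**2 - 2*b - 1 → -2*a*b**3 + a*b**2 - a*b + 2*a + b**2 - 2
  leading term a*b**3: no divisor's leading term divides it; move -2*a*b**3 to the remainder.
  leading term a*b**2: no divisor's leading term divides it; move a*b**2 to the remainder.
  leading term a*b: no divisor's leading term divides it; move -a*b to the remainder.
  leading term a: no divisor's leading term divides it; move 2*a to the remainder.
  leading term b**2: no divisor's leading term divides it; move b**2 to the remainder.
  leading term 1: no divisor's leading term divides it; move -2 to the remainder.
  remainder -2*a*b**3 + a*b**2 - a*b + 2*a + b**2 - 2 ≠ 0; add g_4 = -2*a*b**3 + a*b**2 - a*b + 2*a + b**2 - 2 to the basis.

S(f_1,g_4): lcm = a**2*b**3. S = 2*a**2*b + a**2 + 2*a*b**2 - a + b**3 - b**2.
  leading term a**2*b: subtract (2)·f_1 from 2*a**2*b + a**2 + 2*a*b**2 - a + b**3 - b**2 → 2*a**2 + 2*a*b**2 + a + b**3 - b**2 - 2*b + 2
  leading term a**2: subtract (1)·g_3 from 2*a**2 + 2*a*b**2 + a + b**3 - b**2 - 2*b + 2 → -2*a*b**2 - a + b**3 - b**2 + 1
  leading term a*b**2: no divisor's leading term divides it; move -2*a*b**2 to the remainder.
  leading term a: no divisor's leading term divides it; move -a to the remainder.
  leading term b**3: no divisor's leading term divides it; move b**3 to the remainder.
  leading term b**2: no divisor's leading term divides it; move -b**2 to the remainder.
  leading term 1: no divisor's leading term divides it; move 1 to the remainder.
  remainder -2*a*b**2 - a + b**3 - b**2 + 1 ≠ 0; add g_5 = -2*a*b**2 - a + b**3 - b**2 + 1 to the basis.

S(g_4,g_5): lcm = a*b**3. S = 2*a*b**2 - a - 2*b**4 + 2*b**3 + 2*b**2 - 2*b + 1.
  leading term a*b**2: subtract (-1)·g_5 from 2*a*b**2 - a - 2*b**4 + 2*b**3 + 2*b**2 - 2*b + 1 → -2*a - 2*b**4 - 2*b**3 + b**2 - 2*b + 2
  leading term a: no divisor's leading term divides it; move -2*a to the remainder.
  leading term b**4: no divisor's leading term divides it; move -2*b**4 to the remainder.
  leading term b**3: no divisor's leading term divides it; move -2*b**3 to the remainder.
  leading term b**2: no divisor's leading term divides it; move b**2 to the remainder.
  leading term b: no divisor's leading term divides it; move -2*b to the remainder.
  leading term 1: no divisor's leading term divides it; move 2 to the remainder.
  remainder -2*a - 2*b**4 - 2*b**3 + b**2 - 2*b + 2 ≠ 0; add g_6 = -2*a - 2*b**4 - 2*b**3 + b**2 - 2*b + 2 to the basis.

S(g_4,g_6): lcm = a*b**3. S = 2*a*b**2 - 2*a*b - a - b**7 - b**6 - 2*b**5 - b**4 + b**3 + 2*b**2 + 1.
  leading term a*b**2: subtract (-1)·g_5 from 2*a*b**2 - 2*a*b - a - b**7 - b**6 - 2*b**5 - b**4 + b**3 + 2*b**2 + 1 → -2*a*b - 2*a - b**7 - b**6 - 2*b**5 - b**4 + 2*b**3 + b**2 + 2
  leading term a*b: subtract (b)·g_6 from -2*a*b - 2*a - b**7 - b**6 - 2*b**5 - b**4 + 2*b**3 + b**2 + 2 → -2*a - b**7 - b**6 + b**4 + b**3 - 2*b**2 - 2*b + 2
  leading term a: subtract (1)·g_6 from -2*a - b**7 - b**6 + b**4 + b**3 - 2*b**2 - 2*b + 2 → -b**7 - b**6 - 2*b**4 - 2*b**3 + 2*b**2
  leading term b**7: no divisor's leading term divides it; move -b**7 to the remainder.
  leading term b**6: no divisor's leading term divides it; move -b**6 to the remainder.
  leading term b**4: no divisor's leading term divides it; move -2*b**4 to the remainder.
  leading term b**3: no divisor's leading term divides it; move -2*b**3 to the remainder.
  leading term b**2: no divisor's leading term divides it; move 2*b**2 to the remainder.
  remainder -b**7 - b**6 - 2*b**4 - 2*b**3 + 2*b**2 ≠ 0; add g_7 = -b**7 - b**6 - 2*b**4 - 2*b**3 + 2*b**2 to the basis.

S(g_5,g_6): lcm = a*b**2. S = -2*a - b**6 - b**5 - 2*b**4 + b**3 - b**2 + 2.
  leading term a: subtract (1)·g_6 from -2*a - b**6 - b**5 - 2*b**4 + b**3 - b**2 + 2 → -b**6 - b**5 - 2*b**3 - 2*b**2 + 2*b
  leading term b**6: no divisor's leading term divides it; move -b**6 to the remainder.
  leading term b**5: no divisor's leading term divides it; move -b**5 to the remainder.
  leading term b**3: no divisor's leading term divides it; move -2*b**3 to the remainder.
  leading term b**2: no divisor's leading term divides it; move -2*b**2 to the remainder.
  leading term b: no divisor's leading term divides it; move 2*b to the remainder.
  remainder -b**6 - b**5 - 2*b**3 - 2*b**2 + 2*b ≠ 0; add g_8 = -b**6 - b**5 - 2*b**3 - 2*b**2 + 2*b to the basis.

The other S-polynomials (S(f_2,g_3), S(f_2,g_4), S(g_3,g_4), S(f_1,g_5), S(f_2,g_5), S(g_3,g_5), S(f_1,g_6), S(f_2,g_6), S(g_3,g_6), S(f_1,g_7), S(f_2,g_7), S(g_3,g_7), S(g_4,g_7), S(g_5,g_7), S(g_6,g_7), S(f_1,g_8), S(f_2,g_8), S(g_3,g_8), S(g_4,g_8), S(g_5,g_8), S(g_6,g_8), S(g_7,g_8)) all reduce to 0 modulo the current basis, so we have a Gröbner basis.
Inter-reduce: drop elements whose leading term is divisible by another's, tail-reduce, and make monic.

G = {a + b**4 + b**3 + 2*b**2 + b - 1, b**6 + b**5 + 2*b**3 + 2*b**2 - 2*b}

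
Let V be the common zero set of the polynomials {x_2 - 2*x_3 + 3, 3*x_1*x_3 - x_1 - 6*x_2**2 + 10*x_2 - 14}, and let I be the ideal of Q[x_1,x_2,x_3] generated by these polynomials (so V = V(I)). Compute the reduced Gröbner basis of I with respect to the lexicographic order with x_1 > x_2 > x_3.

f_1 = x_2 - 2*x_3 + 3, LT = x_2.
f_2 = 3*x_1*x_3 - x_1 - 6*x_2**2 + 10*x_2 - 14, LT = x_1*x_3.

S(f_1,f_2): leading monomials are coprime, so the S-polynomial reduces to 0 (Buchberger's first criterion).
Every S-polynomial of the final basis reduces to 0, so we have a Gröbner basis.

G = {x_1*x_3 - 1/3*x_1 - 8*x_3**2 + 92/3*x_3 - 98/3, x_2 - 2*x_3 + 3}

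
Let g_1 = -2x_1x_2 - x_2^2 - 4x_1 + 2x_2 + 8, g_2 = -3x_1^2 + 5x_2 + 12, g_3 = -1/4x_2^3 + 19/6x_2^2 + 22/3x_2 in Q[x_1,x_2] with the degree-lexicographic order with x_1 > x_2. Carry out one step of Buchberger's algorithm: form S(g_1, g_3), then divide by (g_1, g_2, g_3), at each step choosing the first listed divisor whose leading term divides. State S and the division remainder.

S(g_1, g_3) = 1/2x_2^4 + 44/3x_1x_2^2 - x_2^3 + 88/3x_1x_2 - 4x_2^2; remainder on division = 0.

lcm(LM(g_1), LM(g_3)) = x_1x_2^3.
S = (lcm/LT(g_1))·g_1 − (lcm/LT(g_3))·g_3 = 1/2x_2^4 + 44/3x_1x_2^2 - x_2^3 + 88/3x_1x_2 - 4x_2^2.
Reduce S modulo (g_1, g_2, g_3) in that order:
  leading term x_2^4: subtract (-2x_2)·g_3 from 1/2x_2^4 + 44/3x_1x_2^2 - x_2^3 + 88/3x_1x_2 - 4x_2^2 → 44/3x_1x_2^2 + 16/3x_2^3 + 88/3x_1x_2 + 32/3x_2^2
  leading term x_1x_2^2: subtract (-22/3x_2)·g_1 from 44/3x_1x_2^2 + 16/3x_2^3 + 88/3x_1x_2 + 32/3x_2^2 → -2x_2^3 + 76/3x_2^2 + 176/3x_2
  leading term x_2^3: subtract (8)·g_3 from -2x_2^3 + 76/3x_2^2 + 176/3x_2 → 0
The remainder is 0, so this S-polynomial contributes no new basis element.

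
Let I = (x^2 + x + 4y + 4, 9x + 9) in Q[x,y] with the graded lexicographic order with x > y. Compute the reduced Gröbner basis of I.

G = {x + 1, y + 1}

f_1 = x^2 + x + 4y + 4, LT = x^2.
f_2 = 9x + 9, LT = x.

S(f_1,f_2): lcm = x^2. S = 4y + 4.
  reduce S modulo (f_1, f_2):
  remainder 4y + 4 ≠ 0; add g_3 = 4y + 4 to the basis.

The other S-polynomials (S(f_1,g_3), S(f_2,g_3)) all reduce to 0 modulo the current basis, so we have a Gröbner basis.
Inter-reduce: drop elements whose leading term is divisible by another's, tail-reduce, and make monic.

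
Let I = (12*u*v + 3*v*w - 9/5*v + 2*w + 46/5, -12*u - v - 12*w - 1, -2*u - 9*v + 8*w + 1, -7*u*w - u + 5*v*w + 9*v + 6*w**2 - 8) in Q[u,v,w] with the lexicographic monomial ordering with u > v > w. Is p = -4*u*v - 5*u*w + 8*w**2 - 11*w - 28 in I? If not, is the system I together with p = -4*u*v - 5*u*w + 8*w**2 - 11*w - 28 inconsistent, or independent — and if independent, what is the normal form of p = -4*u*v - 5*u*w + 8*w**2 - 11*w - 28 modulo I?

-4*u*v - 5*u*w + 8*w**2 - 11*w - 28 lies in I (it reduces to 0).

First compute the reduced Gröbner basis of I by Buchberger's algorithm.
f_1 = 12*u*v + 3*v*w - 9/5*v + 2*w + 46/5, LT = u*v.
f_2 = -12*u - v - 12*w - 1, LT = u.
f_3 = -2*u - 9*v + 8*w + 1, LT = u.
f_4 = -7*u*w - u + 5*v*w + 9*v + 6*w**2 - 8, LT = u*w.

S(f_1,f_2): lcm = u*v. S = -1/12*v**2 - 3/4*v*w - 7/30*v + 1/6*w + 23/30.
  leading term v**2: no divisor's leading term divides it; move -1/12*v**2 to the remainder.
  leading term v*w: no divisor's leading term divides it; move -3/4*v*w to the remainder.
  leading term v: no divisor's leading term divides it; move -7/30*v to the remainder.
  leading term w: no divisor's leading term divides it; move 1/6*w to the remainder.
  leading term 1: no divisor's leading term divides it; move 23/30 to the remainder.
  remainder -1/12*v**2 - 3/4*v*w - 7/30*v + 1/6*w + 23/30 ≠ 0; add h_5 = -1/12*v**2 - 3/4*v*w - 7/30*v + 1/6*w + 23/30 to the basis.

S(f_1,f_3): lcm = u*v. S = -9/2*v**2 + 17/4*v*w + 7/20*v + 1/6*w + 23/30.
  leading term v**2: subtract (54)·h_5 from -9/2*v**2 + 17/4*v*w + 7/20*v + 1/6*w + 23/30 → 179/4*v*w + 259/20*v - 53/6*w - 1219/30
  leading term v*w: no divisor's leading term divides it; move 179/4*v*w to the remainder.
  leading term v: no divisor's leading term divides it; move 259/20*v to the remainder.
  leading term w: no divisor's leading term divides it; move -53/6*w to the remainder.
  leading term 1: no divisor's leading term divides it; move -1219/30 to the remainder.
  remainder 179/4*v*w + 259/20*v - 53/6*w - 1219/30 ≠ 0; add h_6 = 179/4*v*w + 259/20*v - 53/6*w - 1219/30 to the basis.

S(f_1,f_4): lcm = u*v*w. S = -1/7*u*v + 5/7*v**2*w + 9/7*v**2 + 31/28*v*w**2 - 3/20*v*w - 8/7*v + 1/6*w**2 + 23/30*w.
  leading term u*v: subtract (-1/84)·f_1 from -1/7*u*v + 5/7*v**2*w + 9/7*v**2 + 31/28*v*w**2 - 3/20*v*w - 8/7*v + 1/6*w**2 + 23/30*w → 5/7*v**2*w + 9/7*v**2 + 31/28*v*w**2 - 4/35*v*w - 163/140*v + 1/6*w**2 + 83/105*w + 23/210
  leading term v**2*w: subtract (-60/7*w)·h_5 from 5/7*v**2*w + 9/7*v**2 + 31/28*v*w**2 - 4/35*v*w - 163/140*v + 1/6*w**2 + 83/105*w + 23/210 → 9/7*v**2 - 149/28*v*w**2 - 74/35*v*w - 163/140*v + 67/42*w**2 + 773/105*w + 23/210
  leading term v**2: subtract (-108/7)·h_5 from 9/7*v**2 - 149/28*v*w**2 - 74/35*v*w - 163/140*v + 67/42*w**2 + 773/105*w + 23/210 → -149/28*v*w**2 - 479/35*v*w - 667/140*v + 67/42*w**2 + 149/15*w + 2507/210
  leading term v*w**2: subtract (-149/1253*w)·h_6 from -149/28*v*w**2 - 479/35*v*w - 667/140*v + 67/42*w**2 + 149/15*w + 2507/210 → -304373/25060*v*w - 667/140*v + 2048/3759*w**2 + 63921/12530*w + 2507/210
  leading term v*w: subtract (-304373/1121435)·h_6 from -304373/25060*v*w - 667/140*v + 2048/3759*w**2 + 63921/12530*w + 2507/210 → -7006032/5607175*v + 2048/3759*w**2 + 9096904/3364305*w + 15301624/16821525
  leading term v: no divisor's leading term divides it; move -7006032/5607175*v to the remainder.
  leading term w**2: no divisor's leading term divides it; move 2048/3759*w**2 to the remainder.
  leading term w: no divisor's leading term divides it; move 9096904/3364305*w to the remainder.
  leading term 1: no divisor's leading term divides it; move 15301624/16821525 to the remainder.
  remainder -7006032/5607175*v + 2048/3759*w**2 + 9096904/3364305*w + 15301624/16821525 ≠ 0; add h_7 = -7006032/5607175*v + 2048/3759*w**2 + 9096904/3364305*w + 15301624/16821525 to the basis.

S(f_2,f_3): lcm = u. S = -53/12*v + 5*w + 7/12.
  leading term v: subtract (297180275/84072384)·h_7 from -53/12*v + 5*w + 7/12 → -7589600/3940893*w**2 - 143699225/31527144*w - 82982425/31527144
  leading term w**2: no divisor's leading term divides it; move -7589600/3940893*w**2 to the remainder.
  leading term w: no divisor's leading term divides it; move -143699225/31527144*w to the remainder.
  leading term 1: no divisor's leading term divides it; move -82982425/31527144 to the remainder.
  remainder -7589600/3940893*w**2 - 143699225/31527144*w - 82982425/31527144 ≠ 0; add h_8 = -7589600/3940893*w**2 - 143699225/31527144*w - 82982425/31527144 to the basis.

S(f_2,f_4): lcm = u*w. S = -1/7*u + 67/84*v*w + 9/7*v + 13/7*w**2 + 1/12*w - 8/7.
  leading term u: subtract (1/84)·f_2 from -1/7*u + 67/84*v*w + 9/7*v + 13/7*w**2 + 1/12*w - 8/7 → 67/84*v*w + 109/84*v + 13/7*w**2 + 19/84*w - 95/84
  leading term v*w: subtract (67/3759)·h_6 from 67/84*v*w + 109/84*v + 13/7*w**2 + 19/84*w - 95/84 → 13367/12530*v + 13/7*w**2 + 17305/45108*w - 91729/225540
  leading term v: subtract (-11963465/14012064)·h_7 from 13367/12530*v + 13/7*w**2 + 17305/45108*w - 91729/225540 → 21354643/9195417*w**2 + 49512877/18390834*w + 6803591/18390834
  leading term w**2: subtract (-64063929/53127200)·h_8 from 21354643/9195417*w**2 + 49512877/18390834*w + 6803591/18390834 → -429028405/153006336*w - 429028405/153006336
  leading term w: no divisor's leading term divides it; move -429028405/153006336*w to the remainder.
  leading term 1: no divisor's leading term divides it; move -429028405/153006336 to the remainder.
  remainder -429028405/153006336*w - 429028405/153006336 ≠ 0; add h_9 = -429028405/153006336*w - 429028405/153006336 to the basis.

The other S-polynomials (S(f_3,f_4), S(f_1,h_5), S(f_2,h_5), S(f_3,h_5), S(f_4,h_5), S(f_1,h_6), S(f_2,h_6), S(f_3,h_6), S(f_4,h_6), S(h_5,h_6), S(f_1,h_7), S(f_2,h_7), S(f_3,h_7), S(f_4,h_7), S(h_5,h_7), S(h_6,h_7), S(f_1,h_8), S(f_2,h_8), S(f_3,h_8), S(f_4,h_8), S(h_5,h_8), S(h_6,h_8), S(h_7,h_8), S(f_1,h_9), S(f_2,h_9), S(f_3,h_9), S(f_4,h_9), S(h_5,h_9), S(h_6,h_9), S(h_7,h_9), S(h_8,h_9)) all reduce to 0 modulo the current basis, so we have a Gröbner basis.
Inter-reduce: drop elements whose leading term is divisible by another's, tail-reduce, and make monic.
Reduced Gröbner basis: {u - 1, v + 1, w + 1}.
Label its elements g_1 = u - 1, g_2 = v + 1, g_3 = w + 1.

Reduce p = -4*u*v - 5*u*w + 8*w**2 - 11*w - 28 modulo G:
  leading term u*v: subtract (-4*v)·g_1 from -4*u*v - 5*u*w + 8*w**2 - 11*w - 28 → -5*u*w - 4*v + 8*w**2 - 11*w - 28
  leading term u*w: subtract (-5*w)·g_1 from -5*u*w - 4*v + 8*w**2 - 11*w - 28 → -4*v + 8*w**2 - 16*w - 28
  leading term v: subtract (-4)·g_2 from -4*v + 8*w**2 - 16*w - 28 → 8*w**2 - 16*w - 24
  leading term w**2: subtract (8*w)·g_3 from 8*w**2 - 16*w - 24 → -24*w - 24
  leading term w: subtract (-24)·g_3 from -24*w - 24 → 0
  normal form = 0.
Since the normal form is 0, p ∈ I.

The remainder on division by a Gröbner basis is unique — it is the normal form.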